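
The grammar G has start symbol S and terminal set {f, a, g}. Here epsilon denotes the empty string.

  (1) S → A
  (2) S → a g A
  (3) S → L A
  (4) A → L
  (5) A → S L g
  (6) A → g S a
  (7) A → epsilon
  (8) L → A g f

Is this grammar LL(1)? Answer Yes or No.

No

FIRST(S) = {epsilon, a, g}
FIRST(A) = {epsilon, a, g}
FIRST(L) = {a, g}
FOLLOW(S) = {$, a, g}
FOLLOW(A) = {$, a, g}
FOLLOW(L) = {$, a, g}
Cell M[A, a] receives both A → L and A → S L g and A → epsilon — the grammar is not LL(1).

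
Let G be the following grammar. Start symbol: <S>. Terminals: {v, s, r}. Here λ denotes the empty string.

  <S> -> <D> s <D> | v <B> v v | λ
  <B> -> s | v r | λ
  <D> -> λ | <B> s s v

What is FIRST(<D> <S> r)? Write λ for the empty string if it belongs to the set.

FIRST(<B>): from <B>->s we get {s}; from <B>->v r we get {v}; from <B>->λ we get {λ}. So FIRST(<B>) = {λ, s, v}.
FIRST(<D>): from <D>->λ we get {λ}; from <D>-><B> s s v we get {s, v}. So FIRST(<D>) = {λ, s, v}.
FIRST(<S>): from <S>-><D> s <D> we get {s, v}; from <S>->v <B> v v we get {v}; from <S>->λ we get {λ}. So FIRST(<S>) = {λ, s, v}.
FIRST(<D> <S> r): take FIRST of each symbol in turn, carrying on past any symbol whose FIRST contains λ; result {r, s, v}.

{r, s, v}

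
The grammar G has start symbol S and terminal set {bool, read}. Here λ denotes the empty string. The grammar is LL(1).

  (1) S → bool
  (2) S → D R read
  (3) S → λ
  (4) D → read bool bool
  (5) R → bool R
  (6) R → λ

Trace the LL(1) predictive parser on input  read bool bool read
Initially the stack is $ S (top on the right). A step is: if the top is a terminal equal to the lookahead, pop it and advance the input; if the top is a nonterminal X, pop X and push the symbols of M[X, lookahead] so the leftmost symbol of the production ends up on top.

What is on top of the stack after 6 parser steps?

     Stack                    Input                  Action
  1  $ S                      read bool bool read $  expand S → D R read
  2  $ read R D               read bool bool read $  expand D → read bool bool
  3  $ read R bool bool read  read bool bool read $  match read
  4  $ read R bool bool       bool bool read $       match bool
  5  $ read R bool            bool read $            match bool
  6  $ read R                 read $                 expand R → λ
Stack after step 6: $ read (top = read).

read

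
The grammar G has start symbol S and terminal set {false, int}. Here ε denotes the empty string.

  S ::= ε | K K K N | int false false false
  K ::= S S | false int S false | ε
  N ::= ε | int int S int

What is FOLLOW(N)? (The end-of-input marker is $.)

{$, false, int}

FIRST(N) = {ε, int}
FIRST(S) = {ε, false, int}  (via K K K N)
FIRST(K) = {ε, false, int}  (via S S)
FOLLOW(S) includes $ since S is the start symbol.
FOLLOW(S): in K::=S S (occurrence 1), S is followed by S with FIRST {ε, false, int}; in K::=S S (occurrence 1), the suffix after S is nullable, so FOLLOW(S) ⊇ FOLLOW(K) = {$, false, int}; in K::=S S (occurrence 2), the suffix after S is empty, so FOLLOW(S) ⊇ FOLLOW(K) = {$, false, int}; in K::=false int S false, S is followed by false with FIRST {false}; in N::=int int S int, S is followed by int with FIRST {int}. Thus FOLLOW(S) = {$, false, int}.
FOLLOW(K): in S::=K K K N (occurrence 1), K is followed by K K N with FIRST {ε, false, int}; in S::=K K K N (occurrence 1), the suffix after K is nullable, so FOLLOW(K) ⊇ FOLLOW(S) = {$, false, int}; in S::=K K K N (occurrence 2), K is followed by K N with FIRST {ε, false, int}; in S::=K K K N (occurrence 2), the suffix after K is nullable, so FOLLOW(K) ⊇ FOLLOW(S) = {$, false, int}; in S::=K K K N (occurrence 3), K is followed by N with FIRST {ε, int}; in S::=K K K N (occurrence 3), the suffix after K is nullable, so FOLLOW(K) ⊇ FOLLOW(S) = {$, false, int}. Thus FOLLOW(K) = {$, false, int}.
FOLLOW(N): in S::=K K K N, the suffix after N is empty, so FOLLOW(N) ⊇ FOLLOW(S) = {$, false, int}. Thus FOLLOW(N) = {$, false, int}.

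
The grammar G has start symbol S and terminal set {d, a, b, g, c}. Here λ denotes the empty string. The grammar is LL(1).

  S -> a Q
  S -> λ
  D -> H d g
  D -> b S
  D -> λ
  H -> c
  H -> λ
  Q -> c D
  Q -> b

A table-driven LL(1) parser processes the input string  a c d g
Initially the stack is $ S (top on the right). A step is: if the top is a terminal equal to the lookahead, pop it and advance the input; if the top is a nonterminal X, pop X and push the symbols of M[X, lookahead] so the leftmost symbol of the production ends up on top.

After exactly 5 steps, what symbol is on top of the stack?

step 1: stack=$ S  input=a c d g $  — expand S -> a Q
step 2: stack=$ Q a  input=a c d g $  — match a
step 3: stack=$ Q  input=c d g $  — expand Q -> c D
step 4: stack=$ D c  input=c d g $  — match c
step 5: stack=$ D  input=d g $  — expand D -> H d g
Stack after step 5: $ g d H (top = H).

H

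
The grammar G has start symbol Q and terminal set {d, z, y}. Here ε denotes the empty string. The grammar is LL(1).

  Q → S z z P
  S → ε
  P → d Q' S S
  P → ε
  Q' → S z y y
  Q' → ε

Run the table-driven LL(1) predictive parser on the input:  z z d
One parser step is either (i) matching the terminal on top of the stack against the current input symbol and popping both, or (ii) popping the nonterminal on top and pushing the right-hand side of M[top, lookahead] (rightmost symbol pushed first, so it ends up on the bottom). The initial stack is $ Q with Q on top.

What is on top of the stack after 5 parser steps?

d

step 1: stack=$ Q  input=z z d $  — expand Q → S z z P
step 2: stack=$ P z z S  input=z z d $  — expand S → ε
step 3: stack=$ P z z  input=z z d $  — match z
step 4: stack=$ P z  input=z d $  — match z
step 5: stack=$ P  input=d $  — expand P → d Q' S S
Stack after step 5: $ S S Q' d (top = d).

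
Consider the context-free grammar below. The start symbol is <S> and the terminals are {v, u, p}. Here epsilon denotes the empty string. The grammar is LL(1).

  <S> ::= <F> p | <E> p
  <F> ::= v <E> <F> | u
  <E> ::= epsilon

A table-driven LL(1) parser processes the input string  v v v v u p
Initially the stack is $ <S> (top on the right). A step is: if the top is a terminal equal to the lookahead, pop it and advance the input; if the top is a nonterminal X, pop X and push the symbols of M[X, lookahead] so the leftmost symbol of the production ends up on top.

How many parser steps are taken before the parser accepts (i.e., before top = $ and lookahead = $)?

16

      Stack          Input          Action
   1  $ <S>          v v v v u p $  expand <S> ::= <F> p
   2  $ p <F>        v v v v u p $  expand <F> ::= v <E> <F>
   3  $ p <F> <E> v  v v v v u p $  match v
   4  $ p <F> <E>    v v v u p $    expand <E> ::= epsilon
   5  $ p <F>        v v v u p $    expand <F> ::= v <E> <F>
   6  $ p <F> <E> v  v v v u p $    match v
   7  $ p <F> <E>    v v u p $      expand <E> ::= epsilon
   8  $ p <F>        v v u p $      expand <F> ::= v <E> <F>
   9  $ p <F> <E> v  v v u p $      match v
  10  $ p <F> <E>    v u p $        expand <E> ::= epsilon
  11  $ p <F>        v u p $        expand <F> ::= v <E> <F>
  12  $ p <F> <E> v  v u p $        match v
  13  $ p <F> <E>    u p $          expand <E> ::= epsilon
  14  $ p <F>        u p $          expand <F> ::= u
  15  $ p u          u p $          match u
  16  $ p            p $            match p
Accept reached after 16 steps.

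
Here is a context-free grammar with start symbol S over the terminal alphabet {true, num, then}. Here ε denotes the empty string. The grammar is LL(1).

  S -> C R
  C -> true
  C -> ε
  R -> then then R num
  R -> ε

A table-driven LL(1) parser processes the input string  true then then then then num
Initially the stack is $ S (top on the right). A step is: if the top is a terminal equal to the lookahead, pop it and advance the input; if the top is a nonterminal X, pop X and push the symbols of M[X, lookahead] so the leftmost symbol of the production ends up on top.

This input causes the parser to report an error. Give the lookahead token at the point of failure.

$

      Stack                  Input                           Action
   1  $ S                    true then then then then num $  expand S -> C R
   2  $ R C                  true then then then then num $  expand C -> true
   3  $ R true               true then then then then num $  match true
   4  $ R                    then then then then num $       expand R -> then then R num
   5  $ num R then then      then then then then num $       match then
   6  $ num R then           then then then num $            match then
   7  $ num R                then then num $                 expand R -> then then R num
   8  $ num num R then then  then then num $                 match then
   9  $ num num R then       then num $                      match then
  10  $ num num R            num $                           expand R -> ε
  11  $ num num              num $                           match num
  12  $ num                  $                               error: top is terminal num but lookahead is $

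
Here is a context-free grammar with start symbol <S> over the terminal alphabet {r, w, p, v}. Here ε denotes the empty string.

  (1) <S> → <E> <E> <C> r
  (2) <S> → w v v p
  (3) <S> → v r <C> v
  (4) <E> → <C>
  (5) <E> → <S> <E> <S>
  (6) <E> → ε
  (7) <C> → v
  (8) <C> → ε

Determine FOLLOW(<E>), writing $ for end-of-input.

{r, v, w}

FIRST(<C>): from <C>→v we get {v}; from <C>→ε we get {ε}. So FIRST(<C>) = {ε, v}.
FIRST(<S>): from <S>→<E> <E> <C> r we get {r, v, w}; from <S>→w v v p we get {w}; from <S>→v r <C> v we get {v}. So FIRST(<S>) = {r, v, w}.
FIRST(<E>): from <E>→<C> we get {ε, v}; from <E>→<S> <E> <S> we get {r, v, w}; from <E>→ε we get {ε}. So FIRST(<E>) = {ε, r, v, w}.
FOLLOW(<S>) includes $ since <S> is the start symbol.
FOLLOW(<E>): in <S>→<E> <E> <C> r (occurrence 1), <E> is followed by <E> <C> r with FIRST {r, v, w}; in <S>→<E> <E> <C> r (occurrence 2), <E> is followed by <C> r with FIRST {r, v}; in <E>→<S> <E> <S>, <E> is followed by <S> with FIRST {r, v, w}. Thus FOLLOW(<E>) = {r, v, w}.
FOLLOW(<S>): in <E>→<S> <E> <S> (occurrence 1), <S> is followed by <E> <S> with FIRST {r, v, w}; in <E>→<S> <E> <S> (occurrence 2), the suffix after <S> is empty, so FOLLOW(<S>) ⊇ FOLLOW(<E>) = {r, v, w}. Thus FOLLOW(<S>) = {$, r, v, w}.
FOLLOW(<C>): in <S>→<E> <E> <C> r, <C> is followed by r with FIRST {r}; in <S>→v r <C> v, <C> is followed by v with FIRST {v}; in <E>→<C>, the suffix after <C> is empty, so FOLLOW(<C>) ⊇ FOLLOW(<E>) = {r, v, w}. Thus FOLLOW(<C>) = {r, v, w}.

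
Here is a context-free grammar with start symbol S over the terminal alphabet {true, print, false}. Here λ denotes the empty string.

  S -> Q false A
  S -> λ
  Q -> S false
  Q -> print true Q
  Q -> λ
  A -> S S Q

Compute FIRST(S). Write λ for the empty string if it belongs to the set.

{λ, false, print}

FIRST(S) = {λ, false, print}  (via Q false A)
FIRST(Q) = {λ, false, print}  (via S false)
FIRST(A) = {λ, false, print}  (via S S Q)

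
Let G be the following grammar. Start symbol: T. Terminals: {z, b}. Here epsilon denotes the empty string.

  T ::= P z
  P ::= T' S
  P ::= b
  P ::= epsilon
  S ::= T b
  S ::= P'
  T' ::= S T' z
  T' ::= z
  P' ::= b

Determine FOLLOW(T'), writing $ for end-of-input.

FIRST(P'): from P'::=b we get {b}. So FIRST(P') = {b}.
FIRST(T): from T::=P z we get {b, z}. So FIRST(T) = {b, z}.
FIRST(S): from S::=T b we get {b, z}; from S::=P' we get {b}. So FIRST(S) = {b, z}.
FIRST(T'): from T'::=S T' z we get {b, z}; from T'::=z we get {z}. So FIRST(T') = {b, z}.
FIRST(P): from P::=T' S we get {b, z}; from P::=b we get {b}; from P::=epsilon we get {epsilon}. So FIRST(P) = {epsilon, b, z}.
FOLLOW(T) includes $ since T is the start symbol.
FOLLOW(T): in S::=T b, T is followed by b with FIRST {b}. Thus FOLLOW(T) = {$, b}.
FOLLOW(P): in T::=P z, P is followed by z with FIRST {z}. Thus FOLLOW(P) = {z}.
FOLLOW(S): in P::=T' S, the suffix after S is empty, so FOLLOW(S) ⊇ FOLLOW(P) = {z}; in T'::=S T' z, S is followed by T' z with FIRST {b, z}. Thus FOLLOW(S) = {b, z}.
FOLLOW(T'): in P::=T' S, T' is followed by S with FIRST {b, z}; in T'::=S T' z, T' is followed by z with FIRST {z}. Thus FOLLOW(T') = {b, z}.
FOLLOW(P'): in S::=P', the suffix after P' is empty, so FOLLOW(P') ⊇ FOLLOW(S) = {b, z}. Thus FOLLOW(P') = {b, z}.

{b, z}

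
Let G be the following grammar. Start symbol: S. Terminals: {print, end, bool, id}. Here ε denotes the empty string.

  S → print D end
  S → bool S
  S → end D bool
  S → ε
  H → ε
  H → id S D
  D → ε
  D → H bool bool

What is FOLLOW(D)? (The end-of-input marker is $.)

FIRST(S): from S→print D end we get {print}; from S→bool S we get {bool}; from S→end D bool we get {end}; from S→ε we get {ε}. So FIRST(S) = {ε, bool, end, print}.
FIRST(H): from H→ε we get {ε}; from H→id S D we get {id}. So FIRST(H) = {ε, id}.
FIRST(D): from D→ε we get {ε}; from D→H bool bool we get {bool, id}. So FIRST(D) = {ε, bool, id}.
FOLLOW(S) includes $ since S is the start symbol.
FOLLOW(H): in D→H bool bool, H is followed by bool bool with FIRST {bool}. Thus FOLLOW(H) = {bool}.
FOLLOW(S): in S→bool S, the suffix after S is empty (adds nothing new); in H→id S D, S is followed by D with FIRST {ε, bool, id}; in H→id S D, the suffix after S is nullable, so FOLLOW(S) ⊇ FOLLOW(H) = {bool}. Thus FOLLOW(S) = {$, bool, id}.
FOLLOW(D): in S→print D end, D is followed by end with FIRST {end}; in S→end D bool, D is followed by bool with FIRST {bool}; in H→id S D, the suffix after D is empty, so FOLLOW(D) ⊇ FOLLOW(H) = {bool}. Thus FOLLOW(D) = {bool, end}.

{bool, end}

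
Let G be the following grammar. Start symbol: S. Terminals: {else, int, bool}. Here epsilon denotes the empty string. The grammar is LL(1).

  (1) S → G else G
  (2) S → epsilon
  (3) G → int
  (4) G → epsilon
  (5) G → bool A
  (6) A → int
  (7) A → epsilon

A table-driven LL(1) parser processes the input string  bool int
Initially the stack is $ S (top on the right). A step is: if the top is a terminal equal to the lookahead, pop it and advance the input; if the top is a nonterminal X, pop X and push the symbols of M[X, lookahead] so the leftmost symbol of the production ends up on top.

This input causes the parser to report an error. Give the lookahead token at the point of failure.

     Stack            Input       Action
  1  $ S              bool int $  expand S → G else G
  2  $ G else G       bool int $  expand G → bool A
  3  $ G else A bool  bool int $  match bool
  4  $ G else A       int $       expand A → int
  5  $ G else int     int $       match int
  6  $ G else         $           error: top is terminal else but lookahead is $

$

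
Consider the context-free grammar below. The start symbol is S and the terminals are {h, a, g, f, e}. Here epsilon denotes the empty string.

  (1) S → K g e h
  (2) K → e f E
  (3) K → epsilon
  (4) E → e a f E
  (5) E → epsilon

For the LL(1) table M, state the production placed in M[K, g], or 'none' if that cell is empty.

K → epsilon

FIRST(K): from K→e f E we get {e}; from K→epsilon we get {epsilon}. So FIRST(K) = {epsilon, e}.
FIRST(E): from E→e a f E we get {e}; from E→epsilon we get {epsilon}. So FIRST(E) = {epsilon, e}.
FIRST(S): from S→K g e h we get {e, g}. So FIRST(S) = {e, g}.
FOLLOW(S) includes $ since S is the start symbol.
FOLLOW(K): in S→K g e h, K is followed by g e h with FIRST {g}. Thus FOLLOW(K) = {g}.
For K → e f E: FIRST(e f E) = {e}, so it goes in M[K, t] for t ∈ {e}.
For K → epsilon: FIRST(epsilon) = {epsilon}, so it goes in M[K, t] for t ∈ {}; since epsilon ∈ FIRST, also for every t ∈ FOLLOW(K) = {g}.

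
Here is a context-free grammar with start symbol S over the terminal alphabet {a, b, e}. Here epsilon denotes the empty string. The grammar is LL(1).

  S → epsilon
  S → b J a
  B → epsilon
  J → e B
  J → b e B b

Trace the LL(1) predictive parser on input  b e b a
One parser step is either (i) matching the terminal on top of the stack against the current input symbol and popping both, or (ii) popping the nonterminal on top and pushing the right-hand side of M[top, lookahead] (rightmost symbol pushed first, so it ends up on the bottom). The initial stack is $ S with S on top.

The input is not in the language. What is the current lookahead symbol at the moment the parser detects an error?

b

step 1: stack=$ S  input=b e b a $  — expand S → b J a
step 2: stack=$ a J b  input=b e b a $  — match b
step 3: stack=$ a J  input=e b a $  — expand J → e B
step 4: stack=$ a B e  input=e b a $  — match e
step 5: stack=$ a B  input=b a $  — expand B → epsilon
step 6: stack=$ a  input=b a $  — error: top is terminal a but lookahead is b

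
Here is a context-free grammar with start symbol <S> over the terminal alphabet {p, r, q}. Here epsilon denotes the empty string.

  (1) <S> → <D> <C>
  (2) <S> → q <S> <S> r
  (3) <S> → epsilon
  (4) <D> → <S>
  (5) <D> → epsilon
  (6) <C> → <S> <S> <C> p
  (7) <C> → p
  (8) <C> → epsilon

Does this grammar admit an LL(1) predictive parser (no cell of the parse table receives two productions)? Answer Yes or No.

FIRST(<S>) = {epsilon, p, q}
FIRST(<D>) = {epsilon, p, q}
FIRST(<C>) = {epsilon, p, q}
FOLLOW(<S>) = {$, p, q, r}
FOLLOW(<D>) = {$, p, q, r}
FOLLOW(<C>) = {$, p, q, r}
Cell M[<C>, p] receives both <C> → <S> <S> <C> p and <C> → p and <C> → epsilon — the grammar is not LL(1).

No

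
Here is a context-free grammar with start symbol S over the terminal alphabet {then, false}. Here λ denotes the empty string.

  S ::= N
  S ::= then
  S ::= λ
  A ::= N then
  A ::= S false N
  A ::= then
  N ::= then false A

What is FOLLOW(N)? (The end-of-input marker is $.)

{$, false, then}

FIRST(N): from N::=then false A we get {then}. So FIRST(N) = {then}.
FIRST(S): from S::=N we get {then}; from S::=then we get {then}; from S::=λ we get {λ}. So FIRST(S) = {λ, then}.
FIRST(A): from A::=N then we get {then}; from A::=S false N we get {false, then}; from A::=then we get {then}. So FIRST(A) = {false, then}.
FOLLOW(S) includes $ since S is the start symbol.
FOLLOW(S): in A::=S false N, S is followed by false N with FIRST {false}. Thus FOLLOW(S) = {$, false}.
FOLLOW(A): in N::=then false A, the suffix after A is empty, so FOLLOW(A) ⊇ FOLLOW(N) = {$, false, then}. Thus FOLLOW(A) = {$, false, then}.
FOLLOW(N): in S::=N, the suffix after N is empty, so FOLLOW(N) ⊇ FOLLOW(S) = {$, false}; in A::=N then, N is followed by then with FIRST {then}; in A::=S false N, the suffix after N is empty, so FOLLOW(N) ⊇ FOLLOW(A) = {$, false, then}. Thus FOLLOW(N) = {$, false, then}.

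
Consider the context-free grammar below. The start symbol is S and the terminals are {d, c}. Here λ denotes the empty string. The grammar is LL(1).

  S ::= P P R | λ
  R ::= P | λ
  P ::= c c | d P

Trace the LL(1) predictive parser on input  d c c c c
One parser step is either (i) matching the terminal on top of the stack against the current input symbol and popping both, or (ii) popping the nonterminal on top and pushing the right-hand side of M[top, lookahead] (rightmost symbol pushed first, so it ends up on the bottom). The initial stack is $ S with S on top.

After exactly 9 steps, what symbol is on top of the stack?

     Stack      Input        Action
  1  $ S        d c c c c $  expand S ::= P P R
  2  $ R P P    d c c c c $  expand P ::= d P
  3  $ R P P d  d c c c c $  match d
  4  $ R P P    c c c c $    expand P ::= c c
  5  $ R P c c  c c c c $    match c
  6  $ R P c    c c c $      match c
  7  $ R P      c c $        expand P ::= c c
  8  $ R c c    c c $        match c
  9  $ R c      c $          match c
Stack after step 9: $ R (top = R).

R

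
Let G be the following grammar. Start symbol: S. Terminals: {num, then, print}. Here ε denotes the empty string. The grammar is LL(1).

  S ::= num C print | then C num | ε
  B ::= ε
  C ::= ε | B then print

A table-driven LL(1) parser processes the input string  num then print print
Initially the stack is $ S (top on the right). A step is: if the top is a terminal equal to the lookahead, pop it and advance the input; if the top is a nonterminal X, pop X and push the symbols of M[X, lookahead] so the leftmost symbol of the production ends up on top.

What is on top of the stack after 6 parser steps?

     Stack                 Input                   Action
  1  $ S                   num then print print $  expand S ::= num C print
  2  $ print C num         num then print print $  match num
  3  $ print C             then print print $      expand C ::= B then print
  4  $ print print then B  then print print $      expand B ::= ε
  5  $ print print then    then print print $      match then
  6  $ print print         print print $           match print
Stack after step 6: $ print (top = print).

print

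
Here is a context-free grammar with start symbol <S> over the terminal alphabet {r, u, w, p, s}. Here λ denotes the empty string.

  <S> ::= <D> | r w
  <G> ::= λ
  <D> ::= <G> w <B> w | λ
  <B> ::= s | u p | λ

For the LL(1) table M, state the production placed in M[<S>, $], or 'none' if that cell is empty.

FIRST(<G>): from <G>::=λ we get {λ}. So FIRST(<G>) = {λ}.
FIRST(<B>): from <B>::=s we get {s}; from <B>::=u p we get {u}; from <B>::=λ we get {λ}. So FIRST(<B>) = {λ, s, u}.
FIRST(<D>): from <D>::=<G> w <B> w we get {w}; from <D>::=λ we get {λ}. So FIRST(<D>) = {λ, w}.
FIRST(<S>): from <S>::=<D> we get {λ, w}; from <S>::=r w we get {r}. So FIRST(<S>) = {λ, r, w}.
FOLLOW(<S>) includes $ since <S> is the start symbol.
FOLLOW(<S>): <S> appears on no right-hand side. Thus FOLLOW(<S>) = {$}.
For <S> ::= <D>: FIRST(<D>) = {λ, w}, so it goes in M[<S>, t] for t ∈ {w}; since λ ∈ FIRST, also for every t ∈ FOLLOW(<S>) = {$}.
For <S> ::= r w: FIRST(r w) = {r}, so it goes in M[<S>, t] for t ∈ {r}.

<S> ::= <D>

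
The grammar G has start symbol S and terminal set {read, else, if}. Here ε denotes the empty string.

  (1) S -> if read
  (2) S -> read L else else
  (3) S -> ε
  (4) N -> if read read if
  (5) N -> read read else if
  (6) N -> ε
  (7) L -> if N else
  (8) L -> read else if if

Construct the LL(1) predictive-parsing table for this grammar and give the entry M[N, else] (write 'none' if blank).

FIRST(S): from S->if read we get {if}; from S->read L else else we get {read}; from S->ε we get {ε}. So FIRST(S) = {ε, if, read}.
FIRST(N): from N->if read read if we get {if}; from N->read read else if we get {read}; from N->ε we get {ε}. So FIRST(N) = {ε, if, read}.
FIRST(L): from L->if N else we get {if}; from L->read else if if we get {read}. So FIRST(L) = {if, read}.
FOLLOW(S) includes $ since S is the start symbol.
FOLLOW(N): in L->if N else, N is followed by else with FIRST {else}. Thus FOLLOW(N) = {else}.
For N -> if read read if: FIRST(if read read if) = {if}, so it goes in M[N, t] for t ∈ {if}.
For N -> read read else if: FIRST(read read else if) = {read}, so it goes in M[N, t] for t ∈ {read}.
For N -> ε: FIRST(ε) = {ε}, so it goes in M[N, t] for t ∈ {}; since ε ∈ FIRST, also for every t ∈ FOLLOW(N) = {else}.

N -> ε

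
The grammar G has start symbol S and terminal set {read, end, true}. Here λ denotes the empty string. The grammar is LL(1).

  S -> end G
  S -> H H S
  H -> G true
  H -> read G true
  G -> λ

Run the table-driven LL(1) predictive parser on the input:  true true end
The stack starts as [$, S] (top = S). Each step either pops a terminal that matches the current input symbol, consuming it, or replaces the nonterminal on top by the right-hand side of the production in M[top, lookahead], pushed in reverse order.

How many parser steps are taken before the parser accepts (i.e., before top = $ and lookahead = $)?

step 1: stack=$ S  input=true true end $  — expand S -> H H S
step 2: stack=$ S H H  input=true true end $  — expand H -> G true
step 3: stack=$ S H true G  input=true true end $  — expand G -> λ
step 4: stack=$ S H true  input=true true end $  — match true
step 5: stack=$ S H  input=true end $  — expand H -> G true
step 6: stack=$ S true G  input=true end $  — expand G -> λ
step 7: stack=$ S true  input=true end $  — match true
step 8: stack=$ S  input=end $  — expand S -> end G
step 9: stack=$ G end  input=end $  — match end
step 10: stack=$ G  input=$  — expand G -> λ
Accept reached after 10 steps.

10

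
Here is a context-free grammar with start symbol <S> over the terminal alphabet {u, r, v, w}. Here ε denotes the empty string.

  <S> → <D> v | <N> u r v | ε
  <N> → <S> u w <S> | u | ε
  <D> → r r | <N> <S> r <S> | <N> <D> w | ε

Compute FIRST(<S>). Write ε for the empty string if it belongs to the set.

FIRST(<S>): from <S>→<D> v we get {r, u, v, w}; from <S>→<N> u r v we get {r, u, v, w}; from <S>→ε we get {ε}. So FIRST(<S>) = {ε, r, u, v, w}.
FIRST(<N>): from <N>→<S> u w <S> we get {r, u, v, w}; from <N>→u we get {u}; from <N>→ε we get {ε}. So FIRST(<N>) = {ε, r, u, v, w}.
FIRST(<D>): from <D>→r r we get {r}; from <D>→<N> <S> r <S> we get {r, u, v, w}; from <D>→<N> <D> w we get {r, u, v, w}; from <D>→ε we get {ε}. So FIRST(<D>) = {ε, r, u, v, w}.

{ε, r, u, v, w}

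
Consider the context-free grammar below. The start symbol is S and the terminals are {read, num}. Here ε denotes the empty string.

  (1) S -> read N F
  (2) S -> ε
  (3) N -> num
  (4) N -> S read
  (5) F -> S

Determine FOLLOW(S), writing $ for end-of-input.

FIRST(S) = {ε, read}
FIRST(N) = {num, read}  (via S read)
FIRST(F) = {ε, read}  (via S)
FOLLOW(S) includes $ since S is the start symbol.
FOLLOW(S): in N->S read, S is followed by read with FIRST {read}; in F->S, the suffix after S is empty, so FOLLOW(S) ⊇ FOLLOW(F) = {$, read}. Thus FOLLOW(S) = {$, read}.
FOLLOW(N): in S->read N F, N is followed by F with FIRST {ε, read}; in S->read N F, the suffix after N is nullable, so FOLLOW(N) ⊇ FOLLOW(S) = {$, read}. Thus FOLLOW(N) = {$, read}.
FOLLOW(F): in S->read N F, the suffix after F is empty, so FOLLOW(F) ⊇ FOLLOW(S) = {$, read}. Thus FOLLOW(F) = {$, read}.

{$, read}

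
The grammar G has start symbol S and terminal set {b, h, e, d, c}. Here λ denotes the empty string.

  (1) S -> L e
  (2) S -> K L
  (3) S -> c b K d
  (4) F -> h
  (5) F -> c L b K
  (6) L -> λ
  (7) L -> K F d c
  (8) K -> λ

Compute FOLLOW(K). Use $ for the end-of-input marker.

{$, c, d, h}

FIRST(F) = {c, h}
FIRST(K) = {λ}
FIRST(L) = {λ, c, h}  (via K F d c)
FIRST(S) = {λ, c, e, h}  (via L e, K L)
FOLLOW(S) includes $ since S is the start symbol.
FOLLOW(S): S appears on no right-hand side. Thus FOLLOW(S) = {$}.
FOLLOW(F): in L->K F d c, F is followed by d c with FIRST {d}. Thus FOLLOW(F) = {d}.
FOLLOW(L): in S->L e, L is followed by e with FIRST {e}; in S->K L, the suffix after L is empty, so FOLLOW(L) ⊇ FOLLOW(S) = {$}; in F->c L b K, L is followed by b K with FIRST {b}. Thus FOLLOW(L) = {$, b, e}.
FOLLOW(K): in S->K L, K is followed by L with FIRST {λ, c, h}; in S->K L, the suffix after K is nullable, so FOLLOW(K) ⊇ FOLLOW(S) = {$}; in S->c b K d, K is followed by d with FIRST {d}; in F->c L b K, the suffix after K is empty, so FOLLOW(K) ⊇ FOLLOW(F) = {d}; in L->K F d c, K is followed by F d c with FIRST {c, h}. Thus FOLLOW(K) = {$, c, d, h}.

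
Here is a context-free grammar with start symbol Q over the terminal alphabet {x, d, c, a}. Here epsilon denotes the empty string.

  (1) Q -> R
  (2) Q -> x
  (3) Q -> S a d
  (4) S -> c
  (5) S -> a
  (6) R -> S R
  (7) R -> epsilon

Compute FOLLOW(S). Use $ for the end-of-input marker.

{$, a, c}

FIRST(S): from S->c we get {c}; from S->a we get {a}. So FIRST(S) = {a, c}.
FIRST(R): from R->S R we get {a, c}; from R->epsilon we get {epsilon}. So FIRST(R) = {epsilon, a, c}.
FIRST(Q): from Q->R we get {epsilon, a, c}; from Q->x we get {x}; from Q->S a d we get {a, c}. So FIRST(Q) = {epsilon, a, c, x}.
FOLLOW(Q) includes $ since Q is the start symbol.
FOLLOW(Q): Q appears on no right-hand side. Thus FOLLOW(Q) = {$}.
FOLLOW(R): in Q->R, the suffix after R is empty, so FOLLOW(R) ⊇ FOLLOW(Q) = {$}; in R->S R, the suffix after R is empty (adds nothing new). Thus FOLLOW(R) = {$}.
FOLLOW(S): in Q->S a d, S is followed by a d with FIRST {a}; in R->S R, S is followed by R with FIRST {epsilon, a, c}; in R->S R, the suffix after S is nullable, so FOLLOW(S) ⊇ FOLLOW(R) = {$}. Thus FOLLOW(S) = {$, a, c}.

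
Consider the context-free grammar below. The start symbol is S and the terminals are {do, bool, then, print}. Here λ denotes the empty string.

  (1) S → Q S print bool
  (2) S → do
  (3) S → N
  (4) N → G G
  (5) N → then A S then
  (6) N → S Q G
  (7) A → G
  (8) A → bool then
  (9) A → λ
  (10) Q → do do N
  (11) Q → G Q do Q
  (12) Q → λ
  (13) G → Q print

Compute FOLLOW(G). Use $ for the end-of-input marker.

{$, do, print, then}

FIRST(S) = {do, print, then}  (via Q S print bool, N)
FIRST(N) = {do, print, then}  (via G G, S Q G)
FIRST(A) = {λ, bool, do, print}  (via G)
FIRST(Q) = {λ, do, print}  (via G Q do Q)
FIRST(G) = {do, print}  (via Q print)
FOLLOW(S) includes $ since S is the start symbol.
FOLLOW(S): in S→Q S print bool, S is followed by print bool with FIRST {print}; in N→then A S then, S is followed by then with FIRST {then}; in N→S Q G, S is followed by Q G with FIRST {do, print}. Thus FOLLOW(S) = {$, do, print, then}.
FOLLOW(A): in N→then A S then, A is followed by S then with FIRST {do, print, then}. Thus FOLLOW(A) = {do, print, then}.
FOLLOW(Q): in S→Q S print bool, Q is followed by S print bool with FIRST {do, print, then}; in N→S Q G, Q is followed by G with FIRST {do, print}; in Q→G Q do Q (occurrence 1), Q is followed by do Q with FIRST {do}; in Q→G Q do Q (occurrence 2), the suffix after Q is empty (adds nothing new); in G→Q print, Q is followed by print with FIRST {print}. Thus FOLLOW(Q) = {do, print, then}.
FOLLOW(N): in S→N, the suffix after N is empty, so FOLLOW(N) ⊇ FOLLOW(S) = {$, do, print, then}; in Q→do do N, the suffix after N is empty, so FOLLOW(N) ⊇ FOLLOW(Q) = {do, print, then}. Thus FOLLOW(N) = {$, do, print, then}.
FOLLOW(G): in N→G G (occurrence 1), G is followed by G with FIRST {do, print}; in N→G G (occurrence 2), the suffix after G is empty, so FOLLOW(G) ⊇ FOLLOW(N) = {$, do, print, then}; in N→S Q G, the suffix after G is empty, so FOLLOW(G) ⊇ FOLLOW(N) = {$, do, print, then}; in A→G, the suffix after G is empty, so FOLLOW(G) ⊇ FOLLOW(A) = {do, print, then}; in Q→G Q do Q, G is followed by Q do Q with FIRST {do, print}. Thus FOLLOW(G) = {$, do, print, then}.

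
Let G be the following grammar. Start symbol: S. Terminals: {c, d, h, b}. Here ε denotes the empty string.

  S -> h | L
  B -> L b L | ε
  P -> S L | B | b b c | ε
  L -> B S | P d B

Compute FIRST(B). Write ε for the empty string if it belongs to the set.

{ε, b, d, h}

FIRST(S): from S->h we get {h}; from S->L we get {b, d, h}. So FIRST(S) = {b, d, h}.
FIRST(B): from B->L b L we get {b, d, h}; from B->ε we get {ε}. So FIRST(B) = {ε, b, d, h}.
FIRST(P): from P->S L we get {b, d, h}; from P->B we get {ε, b, d, h}; from P->b b c we get {b}; from P->ε we get {ε}. So FIRST(P) = {ε, b, d, h}.
FIRST(L): from L->B S we get {b, d, h}; from L->P d B we get {b, d, h}. So FIRST(L) = {b, d, h}.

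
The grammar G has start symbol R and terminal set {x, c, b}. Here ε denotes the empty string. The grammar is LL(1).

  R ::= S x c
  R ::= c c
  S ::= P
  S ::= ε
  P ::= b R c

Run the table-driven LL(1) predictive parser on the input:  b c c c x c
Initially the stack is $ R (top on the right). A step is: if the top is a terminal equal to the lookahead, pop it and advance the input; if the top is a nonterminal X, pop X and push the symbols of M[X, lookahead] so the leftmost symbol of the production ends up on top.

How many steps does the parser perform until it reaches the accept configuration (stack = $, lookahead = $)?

step 1: stack=$ R  input=b c c c x c $  — expand R ::= S x c
step 2: stack=$ c x S  input=b c c c x c $  — expand S ::= P
step 3: stack=$ c x P  input=b c c c x c $  — expand P ::= b R c
step 4: stack=$ c x c R b  input=b c c c x c $  — match b
step 5: stack=$ c x c R  input=c c c x c $  — expand R ::= c c
step 6: stack=$ c x c c c  input=c c c x c $  — match c
step 7: stack=$ c x c c  input=c c x c $  — match c
step 8: stack=$ c x c  input=c x c $  — match c
step 9: stack=$ c x  input=x c $  — match x
step 10: stack=$ c  input=c $  — match c
Accept reached after 10 steps.

10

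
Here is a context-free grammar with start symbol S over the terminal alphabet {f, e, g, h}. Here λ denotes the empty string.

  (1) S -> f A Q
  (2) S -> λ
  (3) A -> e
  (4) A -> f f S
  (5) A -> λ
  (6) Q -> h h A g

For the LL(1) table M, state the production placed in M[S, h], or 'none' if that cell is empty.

S -> λ

FIRST(S) = {λ, f}
FIRST(A) = {λ, e, f}
FIRST(Q) = {h}
FOLLOW(S) includes $ since S is the start symbol.
FOLLOW(A): in S->f A Q, A is followed by Q with FIRST {h}; in Q->h h A g, A is followed by g with FIRST {g}. Thus FOLLOW(A) = {g, h}.
FOLLOW(S): in A->f f S, the suffix after S is empty, so FOLLOW(S) ⊇ FOLLOW(A) = {g, h}. Thus FOLLOW(S) = {$, g, h}.
For S -> f A Q: FIRST(f A Q) = {f}, so it goes in M[S, t] for t ∈ {f}.
For S -> λ: FIRST(λ) = {λ}, so it goes in M[S, t] for t ∈ {}; since λ ∈ FIRST, also for every t ∈ FOLLOW(S) = {$, g, h}.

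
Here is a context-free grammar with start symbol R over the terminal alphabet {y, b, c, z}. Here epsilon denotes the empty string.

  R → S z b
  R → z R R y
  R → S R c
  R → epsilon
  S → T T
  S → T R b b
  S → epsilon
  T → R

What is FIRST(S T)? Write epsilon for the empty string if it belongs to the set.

FIRST(R) = {epsilon, b, c, z}  (via S z b, S R c)
FIRST(T) = {epsilon, b, c, z}  (via R)
FIRST(S) = {epsilon, b, c, z}  (via T T, T R b b)
FIRST(S T): take FIRST of each symbol in turn, carrying on past any symbol whose FIRST contains epsilon; result {epsilon, b, c, z}.

{epsilon, b, c, z}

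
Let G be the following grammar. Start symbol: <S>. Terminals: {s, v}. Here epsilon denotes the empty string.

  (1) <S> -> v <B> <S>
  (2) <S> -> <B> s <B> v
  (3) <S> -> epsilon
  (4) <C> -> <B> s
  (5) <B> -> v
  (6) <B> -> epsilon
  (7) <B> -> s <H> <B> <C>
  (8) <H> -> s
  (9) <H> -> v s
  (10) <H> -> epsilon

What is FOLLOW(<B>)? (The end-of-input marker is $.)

{$, s, v}

FIRST(<B>): from <B>->v we get {v}; from <B>->epsilon we get {epsilon}; from <B>->s <H> <B> <C> we get {s}. So FIRST(<B>) = {epsilon, s, v}.
FIRST(<H>): from <H>->s we get {s}; from <H>->v s we get {v}; from <H>->epsilon we get {epsilon}. So FIRST(<H>) = {epsilon, s, v}.
FIRST(<S>): from <S>->v <B> <S> we get {v}; from <S>-><B> s <B> v we get {s, v}; from <S>->epsilon we get {epsilon}. So FIRST(<S>) = {epsilon, s, v}.
FIRST(<C>): from <C>-><B> s we get {s, v}. So FIRST(<C>) = {s, v}.
FOLLOW(<S>) includes $ since <S> is the start symbol.
FOLLOW(<S>): in <S>->v <B> <S>, the suffix after <S> is empty (adds nothing new). Thus FOLLOW(<S>) = {$}.
FOLLOW(<B>): in <S>->v <B> <S>, <B> is followed by <S> with FIRST {epsilon, s, v}; in <S>->v <B> <S>, the suffix after <B> is nullable, so FOLLOW(<B>) ⊇ FOLLOW(<S>) = {$}; in <S>-><B> s <B> v (occurrence 1), <B> is followed by s <B> v with FIRST {s}; in <S>-><B> s <B> v (occurrence 2), <B> is followed by v with FIRST {v}; in <C>-><B> s, <B> is followed by s with FIRST {s}; in <B>->s <H> <B> <C>, <B> is followed by <C> with FIRST {s, v}. Thus FOLLOW(<B>) = {$, s, v}.
FOLLOW(<C>): in <B>->s <H> <B> <C>, the suffix after <C> is empty, so FOLLOW(<C>) ⊇ FOLLOW(<B>) = {$, s, v}. Thus FOLLOW(<C>) = {$, s, v}.
FOLLOW(<H>): in <B>->s <H> <B> <C>, <H> is followed by <B> <C> with FIRST {s, v}. Thus FOLLOW(<H>) = {s, v}.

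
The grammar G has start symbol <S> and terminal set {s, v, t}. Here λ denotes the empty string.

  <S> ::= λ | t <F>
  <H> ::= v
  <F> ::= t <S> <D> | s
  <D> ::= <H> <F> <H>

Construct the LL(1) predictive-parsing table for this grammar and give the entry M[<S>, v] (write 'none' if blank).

FIRST(<S>) = {λ, t}
FIRST(<H>) = {v}
FIRST(<F>) = {s, t}
FIRST(<D>) = {v}  (via <H> <F> <H>)
FOLLOW(<S>) includes $ since <S> is the start symbol.
FOLLOW(<S>): in <F>::=t <S> <D>, <S> is followed by <D> with FIRST {v}. Thus FOLLOW(<S>) = {$, v}.
For <S> ::= λ: FIRST(λ) = {λ}, so it goes in M[<S>, t] for t ∈ {}; since λ ∈ FIRST, also for every t ∈ FOLLOW(<S>) = {$, v}.
For <S> ::= t <F>: FIRST(t <F>) = {t}, so it goes in M[<S>, t] for t ∈ {t}.

<S> ::= λ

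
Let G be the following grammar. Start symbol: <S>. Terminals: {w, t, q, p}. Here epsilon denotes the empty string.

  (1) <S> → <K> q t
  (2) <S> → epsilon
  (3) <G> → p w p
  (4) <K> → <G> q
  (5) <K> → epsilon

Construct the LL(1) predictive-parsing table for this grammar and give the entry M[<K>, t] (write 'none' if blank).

FIRST(<G>): from <G>→p w p we get {p}. So FIRST(<G>) = {p}.
FIRST(<K>): from <K>→<G> q we get {p}; from <K>→epsilon we get {epsilon}. So FIRST(<K>) = {epsilon, p}.
FIRST(<S>): from <S>→<K> q t we get {p, q}; from <S>→epsilon we get {epsilon}. So FIRST(<S>) = {epsilon, p, q}.
FOLLOW(<S>) includes $ since <S> is the start symbol.
FOLLOW(<K>): in <S>→<K> q t, <K> is followed by q t with FIRST {q}. Thus FOLLOW(<K>) = {q}.
For <K> → <G> q: FIRST(<G> q) = {p}, so it goes in M[<K>, t] for t ∈ {p}.
For <K> → epsilon: FIRST(epsilon) = {epsilon}, so it goes in M[<K>, t] for t ∈ {}; since epsilon ∈ FIRST, also for every t ∈ FOLLOW(<K>) = {q}.
None of these place a production in M[<K>, t].

none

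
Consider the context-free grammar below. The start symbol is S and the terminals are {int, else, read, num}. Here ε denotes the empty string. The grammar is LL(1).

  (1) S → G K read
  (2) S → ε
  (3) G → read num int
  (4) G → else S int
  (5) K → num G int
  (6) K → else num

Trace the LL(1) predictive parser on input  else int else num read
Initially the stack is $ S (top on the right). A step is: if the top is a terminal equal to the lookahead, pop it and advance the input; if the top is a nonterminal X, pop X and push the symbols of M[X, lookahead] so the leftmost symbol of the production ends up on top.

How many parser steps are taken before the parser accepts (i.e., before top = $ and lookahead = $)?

     Stack                Input                     Action
  1  $ S                  else int else num read $  expand S → G K read
  2  $ read K G           else int else num read $  expand G → else S int
  3  $ read K int S else  else int else num read $  match else
  4  $ read K int S       int else num read $       expand S → ε
  5  $ read K int         int else num read $       match int
  6  $ read K             else num read $           expand K → else num
  7  $ read num else      else num read $           match else
  8  $ read num           num read $                match num
  9  $ read               read $                    match read
Accept reached after 9 steps.

9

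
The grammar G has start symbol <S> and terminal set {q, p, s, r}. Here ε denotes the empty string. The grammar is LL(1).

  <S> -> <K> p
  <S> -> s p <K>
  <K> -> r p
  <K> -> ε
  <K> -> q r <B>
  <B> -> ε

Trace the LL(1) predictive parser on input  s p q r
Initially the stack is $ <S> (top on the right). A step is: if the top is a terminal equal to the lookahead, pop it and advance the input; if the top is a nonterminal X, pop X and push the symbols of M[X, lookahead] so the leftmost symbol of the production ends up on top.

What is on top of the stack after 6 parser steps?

     Stack      Input      Action
  1  $ <S>      s p q r $  expand <S> -> s p <K>
  2  $ <K> p s  s p q r $  match s
  3  $ <K> p    p q r $    match p
  4  $ <K>      q r $      expand <K> -> q r <B>
  5  $ <B> r q  q r $      match q
  6  $ <B> r    r $        match r
Stack after step 6: $ <B> (top = <B>).

<B>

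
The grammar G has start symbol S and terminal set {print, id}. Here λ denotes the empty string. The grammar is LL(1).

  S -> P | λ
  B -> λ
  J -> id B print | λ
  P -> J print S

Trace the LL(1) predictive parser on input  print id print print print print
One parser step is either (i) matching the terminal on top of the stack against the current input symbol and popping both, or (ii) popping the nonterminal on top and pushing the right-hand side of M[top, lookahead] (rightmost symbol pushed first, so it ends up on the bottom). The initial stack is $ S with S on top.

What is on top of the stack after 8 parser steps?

step 1: stack=$ S  input=print id print print print print $  — expand S -> P
step 2: stack=$ P  input=print id print print print print $  — expand P -> J print S
step 3: stack=$ S print J  input=print id print print print print $  — expand J -> λ
step 4: stack=$ S print  input=print id print print print print $  — match print
step 5: stack=$ S  input=id print print print print $  — expand S -> P
step 6: stack=$ P  input=id print print print print $  — expand P -> J print S
step 7: stack=$ S print J  input=id print print print print $  — expand J -> id B print
step 8: stack=$ S print print B id  input=id print print print print $  — match id
Stack after step 8: $ S print print B (top = B).

B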